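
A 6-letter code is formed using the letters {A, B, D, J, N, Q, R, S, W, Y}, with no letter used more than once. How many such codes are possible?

151200

With no repetition, fill the 6 letters in order: 10 choices, then 9, down to 5.
That product is 10 × 9 × 8 × 7 × 6 × 5 = 151200.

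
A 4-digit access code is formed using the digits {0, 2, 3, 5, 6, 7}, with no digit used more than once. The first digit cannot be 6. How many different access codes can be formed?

The first digit has 6−1 = 5 choices (anything except 6).
The remaining 3 digits are filled from the other 5 symbols without repetition: 5 × 4 × 3 = 60.
Total: 5 × 60 = 300.

300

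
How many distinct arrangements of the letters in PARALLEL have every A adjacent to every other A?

Treat the 2 copies of A as a single block. The multiset to arrange is then {AA, E, L, L, L, P, R}, 7 items in all.
That gives (7)!/(3!) = 840 arrangements.

840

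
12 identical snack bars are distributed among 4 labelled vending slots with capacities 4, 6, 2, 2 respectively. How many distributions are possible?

10

Ignoring the caps, the number of non-negative solutions to x_1+…+x_4 = 12 is C(15,3) = 455.
Subtract solutions that violate a single cap (substitute x_i' = x_i − (cap_i+1)): x_1 ≥ 5 gives C(10,3) = 120; x_2 ≥ 7 gives C(8,3) = 56; x_3 ≥ 3 gives C(12,3) = 220; x_4 ≥ 3 gives C(12,3) = 220. Together 616.
Add back pairs where two caps are both exceeded: 1 + 35 + 35 + 10 + 10 + 84 = 175.
Subtract triples: 0 + 0 + 4 + 0 = 4.
By inclusion–exclusion the count is 455 − 616 + 175 − 4 = 10.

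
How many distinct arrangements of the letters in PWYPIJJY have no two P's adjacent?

Total arrangements of PWYPIJJY: 8!/(2!·2!·2!) = 5040.
If the two P's are adjacent, glue them into one block, leaving 7 items to arrange: (7)!/(2!·2!) = 1260 ways.
Subtracting, 5040 − 1260 = 3780 arrangements keep the P's apart.

3780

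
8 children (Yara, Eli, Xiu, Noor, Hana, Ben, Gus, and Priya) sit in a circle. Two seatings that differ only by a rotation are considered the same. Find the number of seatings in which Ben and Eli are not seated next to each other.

3600

All circular seatings of 8 people number (7)! = 5040.
Those with Ben next to Eli: fuse the pair into one unit and seat 7 units around a circle — 2·(6)! = 1440.
Subtracting, 5040 − 1440 = 3600.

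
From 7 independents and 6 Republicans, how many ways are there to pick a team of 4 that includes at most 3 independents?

Split by how many independents are chosen (0 through 3).
Sum: C(7,0)·C(6,4) + C(7,1)·C(6,3) + C(7,2)·C(6,2) + C(7,3)·C(6,1) = 15 + 140 + 315 + 210 = 680.

680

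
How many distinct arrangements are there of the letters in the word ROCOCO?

60

Letter multiplicities in ROCOCO: C×2, O×3, R×1.
So there are 6! / (3!·2!) = 60 distinguishable arrangements.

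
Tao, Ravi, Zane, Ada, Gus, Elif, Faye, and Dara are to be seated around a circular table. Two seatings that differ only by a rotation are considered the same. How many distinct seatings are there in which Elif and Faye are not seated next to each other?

3600

All circular seatings of 8 people number (7)! = 5040.
Those with Elif next to Faye: fuse the pair into one unit and seat 7 units around a circle — 2·(6)! = 1440.
Subtracting, 5040 − 1440 = 3600.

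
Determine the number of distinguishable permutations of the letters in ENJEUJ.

180

Letter multiplicities in ENJEUJ: E×2, J×2, N×1, U×1.
So there are 6! / (2!·2!) = 180 distinguishable arrangements.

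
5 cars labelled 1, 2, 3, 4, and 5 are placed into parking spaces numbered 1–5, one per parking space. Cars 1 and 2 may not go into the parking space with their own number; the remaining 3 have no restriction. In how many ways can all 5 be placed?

78

Let Aᵢ (for i ∈ {1, 2}) be the placements that put car i in its forbidden parking space. Any j of these fix j positions, leaving (5−j)! ways to fill the rest, and there are C(2,j) ways to pick which j.
By inclusion–exclusion, the number of valid placements is Σ_{j=0}^{2} (−1)^j C(2,j)·(5−j)!.
Computing: 120 − 48 + 6 = 78.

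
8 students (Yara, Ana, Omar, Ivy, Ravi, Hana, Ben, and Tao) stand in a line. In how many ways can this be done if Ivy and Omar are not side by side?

There are 8! = 40320 arrangements in all. If Ivy and Omar are adjacent, merging them into one block gives 2·(7)! = 10080 arrangements.
Complementary counting: 40320 − 10080 = 30240.

30240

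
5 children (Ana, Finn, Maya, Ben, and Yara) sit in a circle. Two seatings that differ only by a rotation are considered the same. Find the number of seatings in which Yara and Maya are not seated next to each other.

All circular seatings of 5 people number (4)! = 24.
Those with Yara next to Maya: fuse the pair into one unit and seat 4 units around a circle — 2·(3)! = 12.
Subtracting, 24 − 12 = 12.

12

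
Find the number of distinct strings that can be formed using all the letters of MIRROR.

120

Letter multiplicities in MIRROR: I×1, M×1, O×1, R×3.
So there are 6! / (3!) = 120 distinguishable arrangements.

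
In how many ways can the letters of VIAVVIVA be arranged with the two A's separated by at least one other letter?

315

There are 8!/(4!·2!·2!) = 420 arrangements of VIAVVIVA in total.
If the two A's are adjacent, glue them into one block, leaving 7 items to arrange: (7)!/(4!·2!) = 105 ways.
Hence 420 − 105 = 315.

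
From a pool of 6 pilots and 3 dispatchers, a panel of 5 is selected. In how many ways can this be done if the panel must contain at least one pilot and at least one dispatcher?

Unrestricted: C(9,5) = 126 ways to pick any 5 of the 9.
Subtract selections that omit an entire group: no pilots → C(3,5) = 0; no dispatchers → C(6,5) = 6.
Both groups omitted at once is impossible, so 126 − 6 = 120.

120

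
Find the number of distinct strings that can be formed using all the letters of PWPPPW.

The 6 letters of PWPPPW have repeats: P appearing 4 times and W appearing twice.
So there are 6! / (4!·2!) = 15 distinguishable arrangements.

15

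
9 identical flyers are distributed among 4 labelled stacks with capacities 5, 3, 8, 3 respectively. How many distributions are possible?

Ignoring the caps, the number of non-negative solutions to x_1+…+x_4 = 9 is C(12,3) = 220.
Subtract solutions that violate a single cap (substitute x_i' = x_i − (cap_i+1)): x_1 ≥ 6 gives C(6,3) = 20; x_2 ≥ 4 gives C(8,3) = 56; x_3 ≥ 9 gives C(3,3) = 1; x_4 ≥ 4 gives C(8,3) = 56. Together 133.
Add back pairs where two caps are both exceeded: 0 + 0 + 0 + 0 + 4 + 0 = 4.
By inclusion–exclusion the count is 220 − 133 + 4 = 91.

91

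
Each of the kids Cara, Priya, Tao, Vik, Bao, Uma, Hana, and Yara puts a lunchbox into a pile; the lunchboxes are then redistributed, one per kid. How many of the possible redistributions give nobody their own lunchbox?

Count assignments avoiding every fixed point. For any j of the 8 kids fixed to their own lunchbox, the other 8−j can be arranged in (8−j)! ways.
By inclusion–exclusion this is Σ_{j=0}^{8} (−1)^j C(8,j)·(8−j)!.
Computing: 40320 − 40320 + 20160 − 6720 + 1680 − 336 + 56 − 8 + 1 = 14833.

14833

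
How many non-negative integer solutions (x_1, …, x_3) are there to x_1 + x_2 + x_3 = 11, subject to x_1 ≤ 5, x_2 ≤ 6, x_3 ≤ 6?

27

Ignoring the caps, the number of non-negative solutions to x_1+…+x_3 = 11 is C(13,2) = 78.
Subtract solutions that violate a single cap (substitute x_i' = x_i − (cap_i+1)): x_1 ≥ 6 gives C(7,2) = 21; x_2 ≥ 7 gives C(6,2) = 15; x_3 ≥ 7 gives C(6,2) = 15. Together 51.
No two caps can be exceeded simultaneously, so the pair terms are all 0.
By inclusion–exclusion the count is 78 − 51 + 0 = 27.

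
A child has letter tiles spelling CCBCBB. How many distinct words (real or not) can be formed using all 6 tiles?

Letter multiplicities in CCBCBB: B×3, C×3.
So there are 6! / (3!·3!) = 20 distinguishable arrangements.

20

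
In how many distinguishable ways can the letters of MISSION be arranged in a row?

1260

Letter multiplicities in MISSION: I×2, M×1, N×1, O×1, S×2.
Dividing 7! = 5040 by 2!·2! = 4 for the repeated letters gives 1260.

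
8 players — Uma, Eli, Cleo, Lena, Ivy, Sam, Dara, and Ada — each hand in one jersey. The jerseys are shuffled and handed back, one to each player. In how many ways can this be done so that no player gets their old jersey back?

This is the derangement count D_8: permutations of 8 items with no fixed point.
By inclusion–exclusion this is Σ_{j=0}^{8} (−1)^j C(8,j)·(8−j)!.
Computing: 40320 − 40320 + 20160 − 6720 + 1680 − 336 + 56 − 8 + 1 = 14833.

14833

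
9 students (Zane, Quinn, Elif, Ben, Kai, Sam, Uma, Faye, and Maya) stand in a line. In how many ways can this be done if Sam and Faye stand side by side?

80640

Treat {Sam, Faye} as a single unit. There are 8 units to order, and the pair itself can be ordered 2 ways.
So the count is 2·(8)! = 80640.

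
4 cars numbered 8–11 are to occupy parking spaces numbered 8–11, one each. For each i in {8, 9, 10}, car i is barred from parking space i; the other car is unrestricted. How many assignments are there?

11

Let Aᵢ (for i ∈ {8, 9, 10}) be the placements that put car i in its forbidden parking space. Any j of these fix j positions, leaving (4−j)! ways to fill the rest, and there are C(3,j) ways to pick which j.
By inclusion–exclusion, the number of valid placements is Σ_{j=0}^{3} (−1)^j C(3,j)·(4−j)!.
Computing: 24 − 18 + 6 − 1 = 11.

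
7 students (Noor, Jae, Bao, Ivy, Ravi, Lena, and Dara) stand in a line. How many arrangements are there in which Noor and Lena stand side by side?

1440

Treat {Noor, Lena} as a single unit. There are 6 units to order, and the pair itself can be ordered 2 ways.
That gives 2 × 6! = 2 × 720 = 1440.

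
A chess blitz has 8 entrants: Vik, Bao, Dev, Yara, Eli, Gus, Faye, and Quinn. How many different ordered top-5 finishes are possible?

There are 8 choices for 1st place, 7 for 2nd, and so on down to 4 for position 5.
That gives 8 × 7 × 6 × 5 × 4 = 6720.

6720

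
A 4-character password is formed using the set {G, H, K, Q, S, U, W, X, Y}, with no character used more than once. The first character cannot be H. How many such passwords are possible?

The first character has 9−1 = 8 choices (anything except H).
The remaining 3 characters are filled from the other 8 symbols without repetition: 8 × 7 × 6 = 336.
Total: 8 × 336 = 2688.

2688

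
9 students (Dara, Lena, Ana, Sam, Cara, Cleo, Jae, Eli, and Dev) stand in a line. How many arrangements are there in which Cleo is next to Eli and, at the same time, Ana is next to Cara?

20160

Treat {Cleo,Eli} as one block (2 orders) and {Ana,Cara} as another (2 orders).
That leaves 7 units to arrange: 2 × 2 × 7! = 4 × 5040 = 20160.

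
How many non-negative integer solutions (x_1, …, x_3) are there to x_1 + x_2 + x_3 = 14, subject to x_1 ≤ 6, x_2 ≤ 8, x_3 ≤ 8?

By stars and bars, unrestricted non-negative solutions to x_1+…+x_3 = 14 number C(14+2,2) = 120.
Subtract solutions that violate a single cap (substitute x_i' = x_i − (cap_i+1)): x_1 ≥ 7 gives C(9,2) = 36; x_2 ≥ 9 gives C(7,2) = 21; x_3 ≥ 9 gives C(7,2) = 21. Together 78.
No two caps can be exceeded simultaneously, so the pair terms are all 0.
By inclusion–exclusion the count is 120 − 78 + 0 = 42.

42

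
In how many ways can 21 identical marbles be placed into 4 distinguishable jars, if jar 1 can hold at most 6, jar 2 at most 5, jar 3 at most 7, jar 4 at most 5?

By stars and bars, unrestricted non-negative solutions to x_1+…+x_4 = 21 number C(21+3,3) = 2024.
Subtract solutions that violate a single cap (substitute x_i' = x_i − (cap_i+1)): x_1 ≥ 7 gives C(17,3) = 680; x_2 ≥ 6 gives C(18,3) = 816; x_3 ≥ 8 gives C(16,3) = 560; x_4 ≥ 6 gives C(18,3) = 816. Together 2872.
Add back pairs where two caps are both exceeded: 165 + 84 + 165 + 120 + 220 + 120 = 874.
Subtract triples: 1 + 10 + 1 + 4 = 16.
By inclusion–exclusion the count is 2024 − 2872 + 874 − 16 = 10.

10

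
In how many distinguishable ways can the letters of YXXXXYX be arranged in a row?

YXXXXYX has 7 letters with X appearing 5 times and Y appearing twice.
So there are 7! / (5!·2!) = 21 distinguishable arrangements.

21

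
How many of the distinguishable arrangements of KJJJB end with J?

With the last slot taken by J, it remains to arrange the other 4 letters (KJJB).
Those 4 letters have J appearing twice, giving (4)!/(2!) = 12.

12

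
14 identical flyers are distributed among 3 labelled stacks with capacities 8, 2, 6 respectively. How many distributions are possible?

6

By stars and bars, unrestricted non-negative solutions to x_1+…+x_3 = 14 number C(14+2,2) = 120.
Subtract solutions that violate a single cap (substitute x_i' = x_i − (cap_i+1)): x_1 ≥ 9 gives C(7,2) = 21; x_2 ≥ 3 gives C(13,2) = 78; x_3 ≥ 7 gives C(9,2) = 36. Together 135.
Add back pairs where two caps are both exceeded: 6 + 0 + 15 = 21.
By inclusion–exclusion the count is 120 − 135 + 21 = 6.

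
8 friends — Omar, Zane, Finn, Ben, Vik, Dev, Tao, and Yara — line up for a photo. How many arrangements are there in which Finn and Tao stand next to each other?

10080

Treat {Finn, Tao} as a single unit. There are 7 units to order, and the pair itself can be ordered 2 ways.
That gives 2 × 7! = 2 × 5040 = 10080.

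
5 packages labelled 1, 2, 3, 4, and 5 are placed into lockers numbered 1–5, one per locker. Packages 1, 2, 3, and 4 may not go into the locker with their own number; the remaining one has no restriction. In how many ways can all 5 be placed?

Let Aᵢ (for 1 ≤ i ≤ 4) be the placements that put package i in its forbidden locker. Any j of these fix j positions, leaving (5−j)! ways to fill the rest, and there are C(4,j) ways to pick which j.
By inclusion–exclusion, the number of valid placements is Σ_{j=0}^{4} (−1)^j C(4,j)·(5−j)!.
Computing: 120 − 96 + 36 − 8 + 1 = 53.

53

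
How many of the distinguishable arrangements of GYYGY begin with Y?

6

Fix Y in the first position and arrange the remaining 4 letters.
Those 4 letters have G appearing twice and Y appearing twice, giving (4)!/(2!·2!) = 6.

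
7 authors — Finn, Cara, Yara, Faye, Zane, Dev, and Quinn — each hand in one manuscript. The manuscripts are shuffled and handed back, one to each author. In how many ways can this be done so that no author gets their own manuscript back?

Let Aᵢ be the assignments in which author i gets their own manuscript. We want the size of the complement of A₁∪…∪A_7.
By inclusion–exclusion this is Σ_{j=0}^{7} (−1)^j C(7,j)·(7−j)!.
Computing: 5040 − 5040 + 2520 − 840 + 210 − 42 + 7 − 1 = 1854.

1854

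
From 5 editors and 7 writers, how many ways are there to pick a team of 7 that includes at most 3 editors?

596

Split by how many editors are chosen (0 through 3).
Sum: C(5,0)·C(7,7) + C(5,1)·C(7,6) + C(5,2)·C(7,5) + C(5,3)·C(7,4) = 1 + 35 + 210 + 350 = 596.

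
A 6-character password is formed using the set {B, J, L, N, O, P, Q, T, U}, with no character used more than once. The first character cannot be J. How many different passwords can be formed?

53760

The first character has 9−1 = 8 choices (anything except J).
The remaining 5 characters are filled from the other 8 symbols without repetition: 8 × 7 × 6 × 5 × 4 = 6720.
Total: 8 × 6720 = 53760.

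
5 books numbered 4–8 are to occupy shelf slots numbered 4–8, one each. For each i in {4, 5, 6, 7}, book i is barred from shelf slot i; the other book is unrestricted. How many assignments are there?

53

Let Aᵢ (for 4 ≤ i ≤ 7) be the placements that put book i in its forbidden shelf slot. Any j of these fix j positions, leaving (5−j)! ways to fill the rest, and there are C(4,j) ways to pick which j.
By inclusion–exclusion, the number of valid placements is Σ_{j=0}^{4} (−1)^j C(4,j)·(5−j)!.
Computing: 120 − 96 + 36 − 8 + 1 = 53.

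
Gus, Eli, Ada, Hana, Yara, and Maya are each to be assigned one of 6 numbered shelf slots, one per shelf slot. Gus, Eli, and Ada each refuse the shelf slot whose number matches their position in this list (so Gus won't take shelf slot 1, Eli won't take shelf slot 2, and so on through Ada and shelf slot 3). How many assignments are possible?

Let Aᵢ (for i ∈ {1, 2, 3}) be the placements that put person i in their forbidden shelf slot. Any j of these fix j positions, leaving (6−j)! ways to fill the rest, and there are C(3,j) ways to pick which j.
By inclusion–exclusion, the number of valid placements is Σ_{j=0}^{3} (−1)^j C(3,j)·(6−j)!.
Computing: 720 − 360 + 72 − 6 = 426.

426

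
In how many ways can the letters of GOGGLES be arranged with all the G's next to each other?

120

Treat the 3 copies of G as a single block. The multiset to arrange is then {GGG, E, L, O, S}, 5 items in all.
All 5 items are distinct, so there are (5)! = 120 arrangements.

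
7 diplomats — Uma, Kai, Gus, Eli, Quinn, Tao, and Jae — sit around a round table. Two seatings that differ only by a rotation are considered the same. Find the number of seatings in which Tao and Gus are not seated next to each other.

All circular seatings of 7 people number (6)! = 720.
Those with Tao next to Gus: fuse the pair into one unit and seat 6 units around a circle — 2·(5)! = 240.
Subtracting, 720 − 240 = 480.

480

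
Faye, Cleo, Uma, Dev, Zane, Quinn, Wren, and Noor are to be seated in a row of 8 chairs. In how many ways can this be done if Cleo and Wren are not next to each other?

There are 8! = 40320 arrangements in all. If Cleo and Wren are adjacent, merging them into one block gives 2·(7)! = 10080 arrangements.
So 40320 − 10080 = 30240 arrangements keep them apart.

30240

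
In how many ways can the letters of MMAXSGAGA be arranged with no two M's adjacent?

There are 9!/(3!·2!·2!) = 15120 arrangements of MMAXSGAGA in total.
If the two M's are adjacent, glue them into one block, leaving 8 items to arrange: (8)!/(3!·2!) = 3360 ways.
Subtracting, 15120 − 3360 = 11760 arrangements keep the M's apart.

11760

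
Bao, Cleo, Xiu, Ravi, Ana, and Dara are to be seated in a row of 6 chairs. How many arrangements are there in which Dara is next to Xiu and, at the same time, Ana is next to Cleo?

Treat {Dara,Xiu} as one block (2 orders) and {Ana,Cleo} as another (2 orders).
That leaves 4 units to arrange: 2 × 2 × 4! = 4 × 24 = 96.

96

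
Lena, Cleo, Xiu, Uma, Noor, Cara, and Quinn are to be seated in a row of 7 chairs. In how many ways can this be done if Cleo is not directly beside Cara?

3600

There are 7! = 5040 arrangements in all. If Cleo and Cara are adjacent, merging them into one block gives 2·(6)! = 1440 arrangements.
So 5040 − 1440 = 3600 arrangements keep them apart.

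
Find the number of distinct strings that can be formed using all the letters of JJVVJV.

JJVVJV has 6 letters with J appearing 3 times and V appearing 3 times.
The number of distinct arrangements is 6!/(3!·3!) = 720/36 = 20.

20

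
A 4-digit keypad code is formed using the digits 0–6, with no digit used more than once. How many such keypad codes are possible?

Choose and order 4 of the 7 symbols: the first digit has 7 options, the next 6, then 5, 4.
That product is 7 × 6 × 5 × 4 = 840.

840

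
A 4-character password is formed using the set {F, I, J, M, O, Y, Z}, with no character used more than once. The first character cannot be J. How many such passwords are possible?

The first character has 7−1 = 6 choices (anything except J).
The remaining 3 characters are filled from the other 6 symbols without repetition: 6 × 5 × 4 = 120.
Total: 6 × 120 = 720.

720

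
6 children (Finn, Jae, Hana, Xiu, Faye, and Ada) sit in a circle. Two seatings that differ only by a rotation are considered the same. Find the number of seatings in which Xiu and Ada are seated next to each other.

48

Glue Xiu and Ada into a block (2 internal orders). Seating 5 units around a circle gives (4)! arrangements.
So 2 × (4)! = 2 × 24 = 48.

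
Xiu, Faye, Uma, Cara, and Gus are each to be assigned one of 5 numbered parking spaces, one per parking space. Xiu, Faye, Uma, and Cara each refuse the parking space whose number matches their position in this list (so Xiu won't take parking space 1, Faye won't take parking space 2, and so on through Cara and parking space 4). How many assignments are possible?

Let Aᵢ (for 1 ≤ i ≤ 4) be the placements that put person i in their forbidden parking space. Any j of these fix j positions, leaving (5−j)! ways to fill the rest, and there are C(4,j) ways to pick which j.
By inclusion–exclusion, the number of valid placements is Σ_{j=0}^{4} (−1)^j C(4,j)·(5−j)!.
Computing: 120 − 96 + 36 − 8 + 1 = 53.

53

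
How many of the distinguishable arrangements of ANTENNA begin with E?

60

Fix E in the first position and arrange the remaining 6 letters.
Those 6 letters have A appearing twice and N appearing 3 times, giving (6)!/(3!·2!) = 60.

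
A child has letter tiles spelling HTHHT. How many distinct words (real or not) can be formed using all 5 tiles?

10

HTHHT has 5 letters with H appearing 3 times and T appearing twice.
So there are 5! / (3!·2!) = 10 distinguishable arrangements.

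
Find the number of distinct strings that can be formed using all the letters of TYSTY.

Letter multiplicities in TYSTY: S×1, T×2, Y×2.
So there are 5! / (2!·2!) = 30 distinguishable arrangements.

30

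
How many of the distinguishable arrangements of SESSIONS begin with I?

210

With the first slot taken by I, it remains to arrange the other 7 letters (SESSONS).
Those 7 letters have S appearing 4 times, giving (7)!/(4!) = 210.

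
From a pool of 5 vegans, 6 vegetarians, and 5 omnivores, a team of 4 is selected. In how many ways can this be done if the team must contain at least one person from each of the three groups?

975

With no constraint there are C(16,4) = 1820 possible selections.
Selections missing a whole group: no vegans → C(11,4) = 330; no vegetarians → C(10,4) = 210; no omnivores → C(11,4) = 330.
Add back selections omitting two groups (i.e. drawn from a single group): C(5,4) + C(6,4) + C(5,4) = 25.
By inclusion–exclusion: 1820 − 870 + 25 = 975.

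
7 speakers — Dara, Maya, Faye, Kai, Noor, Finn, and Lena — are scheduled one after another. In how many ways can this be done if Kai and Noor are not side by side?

Of the 7! = 5040 arrangements, those with Kai and Noor adjacent number 2 × 6! = 1440 (treat the pair as a block with 2 internal orders).
So 5040 − 1440 = 3600 arrangements keep them apart.

3600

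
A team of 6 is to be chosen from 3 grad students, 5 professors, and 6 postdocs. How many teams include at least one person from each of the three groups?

Unrestricted: C(14,6) = 3003 ways to pick any 6 of the 14.
Subtract selections that omit an entire group: no grad students → C(11,6) = 462; no professors → C(9,6) = 84; no postdocs → C(8,6) = 28.
Add back selections omitting two groups (i.e. drawn from a single group): C(3,6) + C(5,6) + C(6,6) = 1.
By inclusion–exclusion: 3003 − 574 + 1 = 2430.

2430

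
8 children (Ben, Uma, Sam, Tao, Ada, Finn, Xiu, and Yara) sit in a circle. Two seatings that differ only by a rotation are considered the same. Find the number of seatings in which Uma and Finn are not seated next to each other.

Without the restriction there are (7)! = 5040 seatings.
Seatings with Uma beside Finn: treat them as a block with 2 internal orders, giving 2 × (6)! = 1440.
Subtracting, 5040 − 1440 = 3600.

3600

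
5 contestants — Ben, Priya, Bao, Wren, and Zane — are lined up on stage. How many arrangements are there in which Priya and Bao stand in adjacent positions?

Place the 3 others and the Priya-Bao pair as 4 objects in a line; the pair has 2 internal arrangements.
So the count is 2·(4)! = 48.

48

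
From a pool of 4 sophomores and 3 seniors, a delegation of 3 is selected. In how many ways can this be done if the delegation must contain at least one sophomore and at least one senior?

30

Unrestricted: C(7,3) = 35 ways to pick any 3 of the 7.
Subtract selections that omit an entire group: no sophomores → C(3,3) = 1; no seniors → C(4,3) = 4.
Both groups omitted at once is impossible, so 35 − 5 = 30.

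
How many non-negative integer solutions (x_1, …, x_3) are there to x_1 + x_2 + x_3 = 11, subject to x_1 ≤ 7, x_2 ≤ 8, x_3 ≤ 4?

By stars and bars, unrestricted non-negative solutions to x_1+…+x_3 = 11 number C(11+2,2) = 78.
Subtract solutions that violate a single cap (substitute x_i' = x_i − (cap_i+1)): x_1 ≥ 8 gives C(5,2) = 10; x_2 ≥ 9 gives C(4,2) = 6; x_3 ≥ 5 gives C(8,2) = 28. Together 44.
No two caps can be exceeded simultaneously, so the pair terms are all 0.
By inclusion–exclusion the count is 78 − 44 + 0 = 34.

34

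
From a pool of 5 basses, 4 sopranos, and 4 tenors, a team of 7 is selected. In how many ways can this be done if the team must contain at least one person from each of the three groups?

Unrestricted: C(13,7) = 1716 ways to pick any 7 of the 13.
Subtract selections that omit an entire group: no basses → C(8,7) = 8; no sopranos → C(9,7) = 36; no tenors → C(9,7) = 36.
Add back selections omitting two groups (i.e. drawn from a single group): C(5,7) + C(4,7) + C(4,7) = 0.
By inclusion–exclusion: 1716 − 80 + 0 = 1636.

1636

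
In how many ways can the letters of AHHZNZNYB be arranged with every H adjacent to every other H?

Treat the 2 copies of H as a single block. The multiset to arrange is then {HH, A, B, N, N, Y, Z, Z}, 8 items in all.
That gives (8)!/(2!·2!) = 10080 arrangements.

10080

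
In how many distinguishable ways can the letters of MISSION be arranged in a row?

The 7 letters of MISSION have repeats: I appearing twice and S appearing twice.
So there are 7! / (2!·2!) = 1260 distinguishable arrangements.

1260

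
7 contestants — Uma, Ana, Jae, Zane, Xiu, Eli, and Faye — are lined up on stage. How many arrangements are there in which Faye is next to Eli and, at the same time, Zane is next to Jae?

Treat {Faye,Eli} as one block (2 orders) and {Zane,Jae} as another (2 orders).
That leaves 5 units to arrange: 2 × 2 × 5! = 4 × 120 = 480.

480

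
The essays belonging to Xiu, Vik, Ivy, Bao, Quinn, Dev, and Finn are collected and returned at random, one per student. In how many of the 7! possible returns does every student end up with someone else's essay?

Count assignments avoiding every fixed point. For any j of the 7 students fixed to their own essay, the other 7−j can be arranged in (7−j)! ways.
By inclusion–exclusion this is Σ_{j=0}^{7} (−1)^j C(7,j)·(7−j)!.
Computing: 5040 − 5040 + 2520 − 840 + 210 − 42 + 7 − 1 = 1854.

1854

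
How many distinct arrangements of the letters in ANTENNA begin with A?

120

With the first slot taken by A, it remains to arrange the other 6 letters (NTENNA).
Those 6 letters have N appearing 3 times, giving (6)!/(3!) = 120.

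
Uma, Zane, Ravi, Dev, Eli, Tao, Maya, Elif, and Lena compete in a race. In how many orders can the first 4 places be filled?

There are 9 choices for 1st place, 8 for 2nd, and so on down to 6 for position 4.
That gives 9 × 8 × 7 × 6 = 3024.

3024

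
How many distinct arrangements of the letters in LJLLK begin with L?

Fix L in the first position and arrange the remaining 4 letters.
Those 4 letters have L appearing twice, giving (4)!/(2!) = 12.

12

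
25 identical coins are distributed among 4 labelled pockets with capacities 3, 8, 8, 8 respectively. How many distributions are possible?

Without the upper bounds there are C(28,3) = 3276 ways to split 25 among 4 pockets.
Subtract solutions that violate a single cap (substitute x_i' = x_i − (cap_i+1)): x_1 ≥ 4 gives C(24,3) = 2024; x_2 ≥ 9 gives C(19,3) = 969; x_3 ≥ 9 gives C(19,3) = 969; x_4 ≥ 9 gives C(19,3) = 969. Together 4931.
Add back pairs where two caps are both exceeded: 455 + 455 + 455 + 120 + 120 + 120 = 1725.
Subtract triples: 20 + 20 + 20 + 0 = 60.
By inclusion–exclusion the count is 3276 − 4931 + 1725 − 60 = 10.

10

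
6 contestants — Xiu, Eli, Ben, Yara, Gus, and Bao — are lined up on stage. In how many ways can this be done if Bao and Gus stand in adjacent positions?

Place the 4 others and the Bao-Gus pair as 5 objects in a line; the pair has 2 internal arrangements.
So the count is 2·(5)! = 240.

240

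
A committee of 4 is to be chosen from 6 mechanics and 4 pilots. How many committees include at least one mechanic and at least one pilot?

With no constraint there are C(10,4) = 210 possible selections.
Subtract selections that omit an entire group: no mechanics → C(4,4) = 1; no pilots → C(6,4) = 15.
Both groups omitted at once is impossible, so 210 − 16 = 194.

194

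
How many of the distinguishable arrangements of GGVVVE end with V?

Fix V in the last position and arrange the remaining 5 letters.
Those 5 letters have G appearing twice and V appearing twice, giving (5)!/(2!·2!) = 30.

30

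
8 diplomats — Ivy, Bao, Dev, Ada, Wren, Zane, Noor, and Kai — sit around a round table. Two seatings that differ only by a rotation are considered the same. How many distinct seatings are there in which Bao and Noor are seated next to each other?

Treat {Bao, Noor} as one unit (2 internal orders) and seat the resulting 7 units around the table: (6)! circular arrangements.
So 2 × (6)! = 2 × 720 = 1440.

1440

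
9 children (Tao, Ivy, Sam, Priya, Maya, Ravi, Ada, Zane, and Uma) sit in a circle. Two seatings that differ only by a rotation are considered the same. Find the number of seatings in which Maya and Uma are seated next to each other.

Treat {Maya, Uma} as one unit (2 internal orders) and seat the resulting 8 units around the table: (7)! circular arrangements.
So 2 × (7)! = 2 × 5040 = 10080.

10080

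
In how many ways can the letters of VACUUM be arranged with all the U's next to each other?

120

Treat the 2 copies of U as a single block. The multiset to arrange is then {UU, A, C, M, V}, 5 items in all.
All 5 items are distinct, so there are (5)! = 120 arrangements.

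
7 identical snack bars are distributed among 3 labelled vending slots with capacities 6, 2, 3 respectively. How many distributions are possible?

11

By stars and bars, unrestricted non-negative solutions to x_1+…+x_3 = 7 number C(7+2,2) = 36.
Subtract solutions that violate a single cap (substitute x_i' = x_i − (cap_i+1)): x_1 ≥ 7 gives C(2,2) = 1; x_2 ≥ 3 gives C(6,2) = 15; x_3 ≥ 4 gives C(5,2) = 10. Together 26.
Add back pairs where two caps are both exceeded: 0 + 0 + 1 = 1.
By inclusion–exclusion the count is 36 − 26 + 1 = 11.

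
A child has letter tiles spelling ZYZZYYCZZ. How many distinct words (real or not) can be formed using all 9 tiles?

Letter multiplicities in ZYZZYYCZZ: C×1, Y×3, Z×5.
So there are 9! / (5!·3!) = 504 distinguishable arrangements.

504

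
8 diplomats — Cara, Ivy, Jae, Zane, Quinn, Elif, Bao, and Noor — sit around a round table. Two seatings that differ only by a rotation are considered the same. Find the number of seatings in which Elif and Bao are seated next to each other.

1440

Treat {Elif, Bao} as one unit (2 internal orders) and seat the resulting 7 units around the table: (6)! circular arrangements.
So 2 × (6)! = 2 × 720 = 1440.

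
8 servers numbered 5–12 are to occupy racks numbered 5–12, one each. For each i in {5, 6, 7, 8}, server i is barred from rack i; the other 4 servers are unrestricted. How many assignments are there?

Let Aᵢ (for 5 ≤ i ≤ 8) be the placements that put server i in its forbidden rack. Any j of these fix j positions, leaving (8−j)! ways to fill the rest, and there are C(4,j) ways to pick which j.
By inclusion–exclusion, the number of valid placements is Σ_{j=0}^{4} (−1)^j C(4,j)·(8−j)!.
Computing: 40320 − 20160 + 4320 − 480 + 24 = 24024.

24024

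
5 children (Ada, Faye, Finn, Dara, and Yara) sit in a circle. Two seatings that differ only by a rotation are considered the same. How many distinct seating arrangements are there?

Fix one person's seat to break rotational symmetry; the remaining 4 people can be arranged in (4)! = 24 ways.

24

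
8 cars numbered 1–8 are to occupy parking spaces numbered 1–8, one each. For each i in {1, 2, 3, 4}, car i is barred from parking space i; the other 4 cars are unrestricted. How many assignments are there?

Let Aᵢ (for 1 ≤ i ≤ 4) be the placements that put car i in its forbidden parking space. Any j of these fix j positions, leaving (8−j)! ways to fill the rest, and there are C(4,j) ways to pick which j.
By inclusion–exclusion, the number of valid placements is Σ_{j=0}^{4} (−1)^j C(4,j)·(8−j)!.
Computing: 40320 − 20160 + 4320 − 480 + 24 = 24024.

24024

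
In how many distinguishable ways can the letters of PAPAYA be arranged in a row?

60

PAPAYA has 6 letters with A appearing 3 times and P appearing twice.
So there are 6! / (3!·2!) = 60 distinguishable arrangements.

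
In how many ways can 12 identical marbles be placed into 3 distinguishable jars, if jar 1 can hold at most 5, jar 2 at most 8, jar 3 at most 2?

Ignoring the caps, the number of non-negative solutions to x_1+…+x_3 = 12 is C(14,2) = 91.
Subtract solutions that violate a single cap (substitute x_i' = x_i − (cap_i+1)): x_1 ≥ 6 gives C(8,2) = 28; x_2 ≥ 9 gives C(5,2) = 10; x_3 ≥ 3 gives C(11,2) = 55. Together 93.
Add back pairs where two caps are both exceeded: 0 + 10 + 1 = 11.
By inclusion–exclusion the count is 91 − 93 + 11 = 9.

9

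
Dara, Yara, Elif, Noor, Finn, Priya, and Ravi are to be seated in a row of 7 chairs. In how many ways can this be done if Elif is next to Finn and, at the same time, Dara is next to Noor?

480

Treat {Elif,Finn} as one block (2 orders) and {Dara,Noor} as another (2 orders).
That leaves 5 units to arrange: 2 × 2 × 5! = 4 × 120 = 480.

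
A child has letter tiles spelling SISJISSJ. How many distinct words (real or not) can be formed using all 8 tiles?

Letter multiplicities in SISJISSJ: I×2, J×2, S×4.
So there are 8! / (4!·2!·2!) = 420 distinguishable arrangements.

420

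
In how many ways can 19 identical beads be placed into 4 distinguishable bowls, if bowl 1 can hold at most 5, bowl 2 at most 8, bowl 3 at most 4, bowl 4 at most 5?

20

By stars and bars, unrestricted non-negative solutions to x_1+…+x_4 = 19 number C(19+3,3) = 1540.
Subtract solutions that violate a single cap (substitute x_i' = x_i − (cap_i+1)): x_1 ≥ 6 gives C(16,3) = 560; x_2 ≥ 9 gives C(13,3) = 286; x_3 ≥ 5 gives C(17,3) = 680; x_4 ≥ 6 gives C(16,3) = 560. Together 2086.
Add back pairs where two caps are both exceeded: 35 + 165 + 120 + 56 + 35 + 165 = 576.
Subtract triples: 0 + 0 + 10 + 0 = 10.
By inclusion–exclusion the count is 1540 − 2086 + 576 − 10 = 20.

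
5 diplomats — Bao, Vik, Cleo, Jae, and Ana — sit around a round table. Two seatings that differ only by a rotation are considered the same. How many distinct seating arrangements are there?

Fix one person's seat to break rotational symmetry; the remaining 4 people can be arranged in (4)! = 24 ways.

24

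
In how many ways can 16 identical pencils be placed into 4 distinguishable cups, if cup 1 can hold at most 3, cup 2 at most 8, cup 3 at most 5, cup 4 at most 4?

Ignoring the caps, the number of non-negative solutions to x_1+…+x_4 = 16 is C(19,3) = 969.
Subtract solutions that violate a single cap (substitute x_i' = x_i − (cap_i+1)): x_1 ≥ 4 gives C(15,3) = 455; x_2 ≥ 9 gives C(10,3) = 120; x_3 ≥ 6 gives C(13,3) = 286; x_4 ≥ 5 gives C(14,3) = 364. Together 1225.
Add back pairs where two caps are both exceeded: 20 + 84 + 120 + 4 + 10 + 56 = 294.
Subtract triples: 0 + 0 + 4 + 0 = 4.
By inclusion–exclusion the count is 969 − 1225 + 294 − 4 = 34.

34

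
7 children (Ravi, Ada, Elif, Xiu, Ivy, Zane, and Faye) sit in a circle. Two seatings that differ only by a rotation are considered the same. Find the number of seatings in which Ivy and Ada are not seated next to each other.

480

All circular seatings of 7 people number (6)! = 720.
Seatings with Ivy beside Ada: treat them as a block with 2 internal orders, giving 2 × (5)! = 240.
Subtracting, 720 − 240 = 480.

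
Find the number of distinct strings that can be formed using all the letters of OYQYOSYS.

1680

OYQYOSYS has 8 letters with O appearing twice, S appearing twice, and Y appearing 3 times.
Dividing 8! = 40320 by 3!·2!·2! = 24 for the repeated letters gives 1680.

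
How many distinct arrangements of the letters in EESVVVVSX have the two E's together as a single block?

Treat the 2 copies of E as a single block. The multiset to arrange is then {EE, S, S, V, V, V, V, X}, 8 items in all.
That gives (8)!/(4!·2!) = 840 arrangements.

840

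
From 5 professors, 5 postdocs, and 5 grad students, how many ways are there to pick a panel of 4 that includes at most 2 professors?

Split by how many professors are chosen (0 through 2).
Sum: C(5,0)·C(10,4) + C(5,1)·C(10,3) + C(5,2)·C(10,2) = 210 + 600 + 450 = 1260.

1260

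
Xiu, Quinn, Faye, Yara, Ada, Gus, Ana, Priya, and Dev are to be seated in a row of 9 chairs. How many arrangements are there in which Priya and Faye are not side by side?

282240

There are 9! = 362880 arrangements in all. If Priya and Faye are adjacent, merging them into one block gives 2·(8)! = 80640 arrangements.
Complementary counting: 362880 − 80640 = 282240.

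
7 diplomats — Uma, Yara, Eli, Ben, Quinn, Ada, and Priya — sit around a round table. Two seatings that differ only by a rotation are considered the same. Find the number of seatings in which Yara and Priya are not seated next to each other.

480

All circular seatings of 7 people number (6)! = 720.
Those with Yara next to Priya: fuse the pair into one unit and seat 6 units around a circle — 2·(5)! = 240.
Subtracting, 720 − 240 = 480.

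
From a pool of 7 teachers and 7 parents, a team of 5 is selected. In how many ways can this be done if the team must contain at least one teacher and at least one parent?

1960

Total 5-person selections from all 14: C(14,5) = 2002.
Subtract selections that omit an entire group: no teachers → C(7,5) = 21; no parents → C(7,5) = 21.
Both groups omitted at once is impossible, so 2002 − 42 = 1960.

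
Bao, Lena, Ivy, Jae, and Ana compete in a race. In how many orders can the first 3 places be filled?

There are 5 choices for 1st place, 4 for 2nd, and 3 for 3rd.
That gives 5 × 4 × 3 = 60.

60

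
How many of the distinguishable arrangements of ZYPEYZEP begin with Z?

Fix Z in the first position and arrange the remaining 7 letters.
Those 7 letters have E appearing twice, P appearing twice, and Y appearing twice, giving (7)!/(2!·2!·2!) = 630.

630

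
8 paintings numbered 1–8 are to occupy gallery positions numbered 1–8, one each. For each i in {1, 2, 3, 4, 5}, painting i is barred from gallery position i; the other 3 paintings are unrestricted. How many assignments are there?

Let Aᵢ (for 1 ≤ i ≤ 5) be the placements that put painting i in its forbidden gallery position. Any j of these fix j positions, leaving (8−j)! ways to fill the rest, and there are C(5,j) ways to pick which j.
By inclusion–exclusion, the number of valid placements is Σ_{j=0}^{5} (−1)^j C(5,j)·(8−j)!.
Computing: 40320 − 25200 + 7200 − 1200 + 120 − 6 = 21234.

21234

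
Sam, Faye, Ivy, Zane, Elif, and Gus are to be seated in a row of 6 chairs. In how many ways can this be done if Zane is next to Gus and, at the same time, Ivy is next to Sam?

Treat {Zane,Gus} as one block (2 orders) and {Ivy,Sam} as another (2 orders).
That leaves 4 units to arrange: 2 × 2 × 4! = 4 × 24 = 96.

96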